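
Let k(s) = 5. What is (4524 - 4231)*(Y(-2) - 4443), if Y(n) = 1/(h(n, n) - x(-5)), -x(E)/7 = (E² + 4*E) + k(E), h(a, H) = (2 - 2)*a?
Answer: -91125637/70 ≈ -1.3018e+6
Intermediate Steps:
h(a, H) = 0 (h(a, H) = 0*a = 0)
x(E) = -35 - 28*E - 7*E² (x(E) = -7*((E² + 4*E) + 5) = -7*(5 + E² + 4*E) = -35 - 28*E - 7*E²)
Y(n) = 1/70 (Y(n) = 1/(0 - (-35 - 28*(-5) - 7*(-5)²)) = 1/(0 - (-35 + 140 - 7*25)) = 1/(0 - (-35 + 140 - 175)) = 1/(0 - 1*(-70)) = 1/(0 + 70) = 1/70)
(4524 - 4231)*(Y(-2) - 4443) = (4524 - 4231)*(1/70 - 4443) = 293*(-311009/70) = -91125637/70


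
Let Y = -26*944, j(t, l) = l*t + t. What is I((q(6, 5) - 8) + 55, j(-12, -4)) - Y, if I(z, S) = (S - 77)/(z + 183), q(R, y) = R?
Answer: 5792343/236 ≈ 24544.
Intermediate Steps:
j(t, l) = t + l*t
I(z, S) = (-77 + S)/(183 + z)
Y = -24544
I((q(6, 5) - 8) + 55, j(-12, -4)) - Y = (-77 - 12*(1 - 4))/(183 + ((6 - 8) + 55)) - 1*(-24544) = (-77 - 12*(-3))/(183 + (-2 + 55)) + 24544 = (-77 + 36)/(183 + 53) + 24544 = -41/236 + 24544 = 5792343/236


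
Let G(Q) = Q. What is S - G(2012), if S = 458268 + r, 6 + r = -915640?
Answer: -459390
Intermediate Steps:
r = -915646 (r = -6 - 915640 = -915646)
S = -457378 (S = 458268 - 915646 = -457378)
S - G(2012) = -457378 - 1*2012 = -457378 - 2012 = -459390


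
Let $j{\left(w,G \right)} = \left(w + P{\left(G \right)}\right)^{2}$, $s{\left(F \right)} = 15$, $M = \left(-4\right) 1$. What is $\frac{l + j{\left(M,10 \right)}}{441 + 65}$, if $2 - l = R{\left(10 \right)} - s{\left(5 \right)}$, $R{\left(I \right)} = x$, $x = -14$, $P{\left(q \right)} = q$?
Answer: $\frac{67}{506} \approx 0.13241$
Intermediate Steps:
$M = -4$
$R{\left(I \right)} = -14$
$l = 31$ ($l = 2 - \left(-14 - 15\right) = 2 - -29 = 2 + 29 = 31$)
$j{\left(w,G \right)} = \left(G + w\right)^{2}$ ($j{\left(w,G \right)} = \left(w + G\right)^{2} = \left(G + w\right)^{2}$)
$\frac{l + j{\left(M,10 \right)}}{441 + 65} = \frac{31 + \left(10 - 4\right)^{2}}{441 + 65} = \frac{31 + 6^{2}}{506} = \left(31 + 36\right) \frac{1}{506} = 67 \cdot \frac{1}{506} = \frac{67}{506}$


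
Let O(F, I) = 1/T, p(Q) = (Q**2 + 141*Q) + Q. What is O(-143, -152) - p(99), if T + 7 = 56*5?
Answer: -6513506/273 ≈ -23859.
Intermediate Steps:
p(Q) = Q**2 + 142*Q
T = 273 (T = -7 + 56*5 = -7 + 280 = 273)
O(F, I) = 1/273
O(-143, -152) - p(99) = 1/273 - 99*(142 + 99) = 1/273 - 99*241 = 1/273 - 1*23859 = 1/273 - 23859 = -6513506/273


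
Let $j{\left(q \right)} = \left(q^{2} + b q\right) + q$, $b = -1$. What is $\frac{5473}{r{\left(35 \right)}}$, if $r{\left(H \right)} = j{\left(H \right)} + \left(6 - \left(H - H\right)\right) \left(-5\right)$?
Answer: $\frac{5473}{1195} \approx 4.5799$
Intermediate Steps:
$j{\left(q \right)} = q^{2}$ ($j{\left(q \right)} = \left(q^{2} - q\right) + q = q^{2}$)
$r{\left(H \right)} = -30 + H^{2}$ ($r{\left(H \right)} = H^{2} + \left(6 - \left(H - H\right)\right) \left(-5\right) = H^{2} + \left(6 - 0\right) \left(-5\right) = H^{2} + \left(6 + 0\right) \left(-5\right) = H^{2} + 6 \left(-5\right) = H^{2} - 30 = -30 + H^{2}$)
$\frac{5473}{r{\left(35 \right)}} = \frac{5473}{-30 + 35^{2}} = \frac{5473}{-30 + 1225} = \frac{5473}{1195}$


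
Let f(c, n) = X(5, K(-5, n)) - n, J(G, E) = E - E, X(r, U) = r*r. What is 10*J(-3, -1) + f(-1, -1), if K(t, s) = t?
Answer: 26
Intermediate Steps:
X(r, U) = r²
J(G, E) = 0
f(c, n) = 25 - n (f(c, n) = 5² - n = 25 - n)
10*J(-3, -1) + f(-1, -1) = 10*0 + (25 - 1*(-1)) = 0 + (25 + 1) = 0 + 26 = 26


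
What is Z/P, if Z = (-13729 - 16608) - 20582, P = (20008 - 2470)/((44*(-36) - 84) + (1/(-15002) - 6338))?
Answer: 2038559358649/87701692 ≈ 23244.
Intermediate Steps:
P = -263105076/120106013 (P = 17538/((-1584 - 84) + (-1/15002 - 6338)) = 17538/(-1668 - 95082677/15002) = 17538/(-120106013/15002) = 17538*(-15002/120106013) = -263105076/120106013 ≈ -2.1906)
Z = -50919 (Z = -30337 - 20582 = -50919)
Z/P = -50919/(-263105076/120106013) = -50919*(-120106013/263105076) = 2038559358649/87701692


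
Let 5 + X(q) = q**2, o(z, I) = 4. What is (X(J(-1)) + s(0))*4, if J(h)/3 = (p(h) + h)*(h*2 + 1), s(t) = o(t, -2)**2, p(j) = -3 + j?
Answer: 944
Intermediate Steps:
s(t) = 16 (s(t) = 4**2 = 16)
J(h) = 3*(1 + 2*h)*(-3 + 2*h) (J(h) = 3*(((-3 + h) + h)*(h*2 + 1)) = 3*((-3 + 2*h)*(2*h + 1)) = 3*((-3 + 2*h)*(1 + 2*h)) = 3*((1 + 2*h)*(-3 + 2*h)) = 3*(1 + 2*h)*(-3 + 2*h))
X(q) = -5 + q**2
(X(J(-1)) + s(0))*4 = ((-5 + (-9 - 12*(-1) + 12*(-1)**2)**2) + 16)*4 = ((-5 + (-9 + 12 + 12*1)**2) + 16)*4 = ((-5 + (-9 + 12 + 12)**2) + 16)*4 = ((-5 + 15**2) + 16)*4 = ((-5 + 225) + 16)*4 = (220 + 16)*4 = 236*4 = 944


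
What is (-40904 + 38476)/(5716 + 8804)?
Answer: -607/3630 ≈ -0.16722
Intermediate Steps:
(-40904 + 38476)/(5716 + 8804) = -2428/14520 = -2428*1/14520 = -607/3630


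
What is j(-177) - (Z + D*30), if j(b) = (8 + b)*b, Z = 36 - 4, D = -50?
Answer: 31381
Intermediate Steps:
Z = 32
j(b) = b*(8 + b)
j(-177) - (Z + D*30) = -177*(8 - 177) - (32 - 50*30) = -177*(-169) - (32 - 1500) = 29913 - 1*(-1468) = 29913 + 1468 = 31381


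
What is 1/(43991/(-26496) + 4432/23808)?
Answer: -821376/1210817 ≈ -0.67836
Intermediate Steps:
1/(43991/(-26496) + 4432/23808) = 1/(43991*(-1/26496) + 4432*(1/23808)) = 1/(-43991/26496 + 277/1488) = 1/(-1210817/821376) = -821376/1210817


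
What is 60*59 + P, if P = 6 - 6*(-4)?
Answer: 3570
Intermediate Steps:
P = 30 (P = 6 + 24 = 30)
60*59 + P = 60*59 + 30 = 3540 + 30 = 3570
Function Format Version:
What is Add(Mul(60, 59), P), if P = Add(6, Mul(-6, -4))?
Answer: 3570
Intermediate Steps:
P = 30 (P = Add(6, 24) = 30)
Add(Mul(60, 59), P) = Add(Mul(60, 59), 30) = Add(3540, 30) = 3570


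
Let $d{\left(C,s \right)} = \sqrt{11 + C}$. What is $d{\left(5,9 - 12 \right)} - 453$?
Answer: $-449$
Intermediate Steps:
$d{\left(5,9 - 12 \right)} - 453 = \sqrt{11 + 5} - 453 = \sqrt{16} - 453 = 4 - 453 = -449$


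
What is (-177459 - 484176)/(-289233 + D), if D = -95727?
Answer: 44109/25664 ≈ 1.7187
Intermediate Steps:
(-177459 - 484176)/(-289233 + D) = (-177459 - 484176)/(-289233 - 95727) = -661635/(-384960) = -661635*(-1/384960) = 44109/25664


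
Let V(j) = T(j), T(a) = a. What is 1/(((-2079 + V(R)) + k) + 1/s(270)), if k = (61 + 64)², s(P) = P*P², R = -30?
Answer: 19683000/266035428001 ≈ 7.3986e-5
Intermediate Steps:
V(j) = j
s(P) = P³
k = 15625 (k = 125² = 15625)
1/(((-2079 + V(R)) + k) + 1/s(270)) = 1/(((-2079 - 30) + 15625) + 1/(270³)) = 1/((-2109 + 15625) + 1/19683000) = 1/(13516 + 1/19683000) = 1/(266035428001/19683000) = 19683000/266035428001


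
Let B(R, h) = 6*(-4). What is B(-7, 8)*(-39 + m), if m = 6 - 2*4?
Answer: 984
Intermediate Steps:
B(R, h) = -24
m = -2 (m = 6 - 8 = -2)
B(-7, 8)*(-39 + m) = -24*(-39 - 2) = -24*(-41) = 984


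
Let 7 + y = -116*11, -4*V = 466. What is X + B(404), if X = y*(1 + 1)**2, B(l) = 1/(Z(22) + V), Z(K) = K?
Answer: -969950/189 ≈ -5132.0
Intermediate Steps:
V = -233/2 (V = -1/4*466 = -233/2 ≈ -116.50)
y = -1283 (y = -7 - 116*11 = -7 - 1276 = -1283)
B(l) = -2/189 (B(l) = 1/(22 - 233/2) = 1/(-189/2) = -2/189)
X = -5132 (X = -1283*(1 + 1)**2 = -1283*2**2 = -1283*4 = -5132)
X + B(404) = -5132 - 2/189 = -969950/189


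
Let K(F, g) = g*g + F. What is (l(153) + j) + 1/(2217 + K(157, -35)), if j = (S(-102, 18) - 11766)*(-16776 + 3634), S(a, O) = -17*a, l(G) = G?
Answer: 474494668504/3599 ≈ 1.3184e+8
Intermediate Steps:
K(F, g) = F + g² (K(F, g) = g² + F = F + g²)
j = 131840544 (j = (-17*(-102) - 11766)*(-16776 + 3634) = (1734 - 11766)*(-13142) = -10032*(-13142) = 131840544)
(l(153) + j) + 1/(2217 + K(157, -35)) = (153 + 131840544) + 1/(2217 + (157 + (-35)²)) = 131840697 + 1/(2217 + (157 + 1225)) = 131840697 + 1/(2217 + 1382) = 131840697 + 1/3599 = 474494668504/3599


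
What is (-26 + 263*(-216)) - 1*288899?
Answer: -345733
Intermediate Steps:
(-26 + 263*(-216)) - 1*288899 = (-26 - 56808) - 288899 = -56834 - 288899 = -345733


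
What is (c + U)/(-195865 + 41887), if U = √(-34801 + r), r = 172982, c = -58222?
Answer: 29111/76989 - √138181/153978 ≈ 0.37570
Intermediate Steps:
U = √138181 (U = √(-34801 + 172982) = √138181 ≈ 371.73)
(c + U)/(-195865 + 41887) = (-58222 + √138181)/(-195865 + 41887) = (-58222 + √138181)/(-153978) = (-58222 + √138181)*(-1/153978) = 29111/76989 - √138181/153978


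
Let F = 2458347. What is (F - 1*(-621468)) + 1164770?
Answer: 4244585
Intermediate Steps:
(F - 1*(-621468)) + 1164770 = (2458347 - 1*(-621468)) + 1164770 = (2458347 + 621468) + 1164770 = 3079815 + 1164770 = 4244585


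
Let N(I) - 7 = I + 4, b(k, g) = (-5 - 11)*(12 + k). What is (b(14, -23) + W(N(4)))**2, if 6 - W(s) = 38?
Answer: 200704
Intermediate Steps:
b(k, g) = -192 - 16*k (b(k, g) = -16*(12 + k) = -192 - 16*k)
N(I) = 11 + I (N(I) = 7 + (I + 4) = 7 + (4 + I) = 11 + I)
W(s) = -32 (W(s) = 6 - 1*38 = 6 - 38 = -32)
(b(14, -23) + W(N(4)))**2 = ((-192 - 16*14) - 32)**2 = ((-192 - 224) - 32)**2 = (-416 - 32)**2 = (-448)**2 = 200704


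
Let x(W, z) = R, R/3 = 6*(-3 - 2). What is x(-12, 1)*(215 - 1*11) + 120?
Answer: -18240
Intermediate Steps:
R = -90 (R = 3*(6*(-3 - 2)) = 3*(6*(-5)) = 3*(-30) = -90)
x(W, z) = -90
x(-12, 1)*(215 - 1*11) + 120 = -90*(215 - 1*11) + 120 = -90*(215 - 11) + 120 = -90*204 + 120 = -18360 + 120 = -18240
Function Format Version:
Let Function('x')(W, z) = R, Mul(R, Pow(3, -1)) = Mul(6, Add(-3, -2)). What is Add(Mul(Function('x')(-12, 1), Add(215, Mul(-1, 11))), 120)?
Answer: -18240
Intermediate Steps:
R = -90 (R = Mul(3, Mul(6, Add(-3, -2))) = Mul(3, Mul(6, -5)) = Mul(3, -30) = -90)
Function('x')(W, z) = -90
Add(Mul(Function('x')(-12, 1), Add(215, Mul(-1, 11))), 120) = Add(Mul(-90, Add(215, Mul(-1, 11))), 120) = Add(Mul(-90, Add(215, -11)), 120) = Add(Mul(-90, 204), 120) = Add(-18360, 120) = -18240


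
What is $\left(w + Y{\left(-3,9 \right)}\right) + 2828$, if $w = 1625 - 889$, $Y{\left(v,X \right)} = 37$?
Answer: $3601$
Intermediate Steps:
$w = 736$ ($w = 1625 - 889 = 736$)
$\left(w + Y{\left(-3,9 \right)}\right) + 2828 = \left(736 + 37\right) + 2828 = 773 + 2828 = 3601$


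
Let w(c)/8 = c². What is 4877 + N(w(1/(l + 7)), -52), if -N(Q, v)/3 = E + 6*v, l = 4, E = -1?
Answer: 5816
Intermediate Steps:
w(c) = 8*c²
N(Q, v) = 3 - 18*v (N(Q, v) = -3*(-1 + 6*v) = 3 - 18*v)
4877 + N(w(1/(l + 7)), -52) = 4877 + (3 - 18*(-52)) = 4877 + (3 + 936) = 4877 + 939 = 5816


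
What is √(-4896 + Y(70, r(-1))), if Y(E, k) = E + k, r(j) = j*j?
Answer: 5*I*√193 ≈ 69.462*I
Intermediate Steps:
r(j) = j²
√(-4896 + Y(70, r(-1))) = √(-4896 + (70 + (-1)²)) = √(-4896 + (70 + 1)) = √(-4896 + 71) = √(-4825) = 5*I*√193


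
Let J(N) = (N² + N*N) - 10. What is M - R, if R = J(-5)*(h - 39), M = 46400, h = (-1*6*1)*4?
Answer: 48920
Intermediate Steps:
J(N) = -10 + 2*N² (J(N) = (N² + N²) - 10 = 2*N² - 10 = -10 + 2*N²)
h = -24 (h = -6*1*4 = -6*4 = -24)
R = -2520 (R = (-10 + 2*(-5)²)*(-24 - 39) = (-10 + 2*25)*(-63) = (-10 + 50)*(-63) = 40*(-63) = -2520)
M - R = 46400 - 1*(-2520) = 46400 + 2520 = 48920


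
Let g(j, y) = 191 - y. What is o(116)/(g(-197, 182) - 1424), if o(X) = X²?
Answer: -13456/1415 ≈ -9.5095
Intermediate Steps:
o(116)/(g(-197, 182) - 1424) = 116²/((191 - 1*182) - 1424) = 13456/((191 - 182) - 1424) = 13456/(9 - 1424) = 13456/(-1415) = 13456*(-1/1415) = -13456/1415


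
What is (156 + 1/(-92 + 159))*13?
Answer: 135889/67 ≈ 2028.2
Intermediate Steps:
(156 + 1/(-92 + 159))*13 = (156 + 1/67)*13 = (10453/67)*13 = 135889/67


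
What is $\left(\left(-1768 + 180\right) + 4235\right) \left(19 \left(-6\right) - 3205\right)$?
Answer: $-8785393$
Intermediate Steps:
$\left(\left(-1768 + 180\right) + 4235\right) \left(19 \left(-6\right) - 3205\right) = \left(-1588 + 4235\right) \left(-114 - 3205\right) = 2647 \left(-3319\right) = -8785393$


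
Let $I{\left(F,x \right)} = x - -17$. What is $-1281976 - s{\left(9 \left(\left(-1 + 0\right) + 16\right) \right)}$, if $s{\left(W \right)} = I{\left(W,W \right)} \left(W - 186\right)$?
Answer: $-1274224$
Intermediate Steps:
$I{\left(F,x \right)} = 17 + x$ ($I{\left(F,x \right)} = x + 17 = 17 + x$)
$s{\left(W \right)} = \left(-186 + W\right) \left(17 + W\right)$ ($s{\left(W \right)} = \left(17 + W\right) \left(W - 186\right) = \left(17 + W\right) \left(-186 + W\right) = \left(-186 + W\right) \left(17 + W\right)$)
$-1281976 - s{\left(9 \left(\left(-1 + 0\right) + 16\right) \right)} = -1281976 - \left(-186 + 9 \left(\left(-1 + 0\right) + 16\right)\right) \left(17 + 9 \left(\left(-1 + 0\right) + 16\right)\right) = -1281976 - \left(-186 + 9 \left(-1 + 16\right)\right) \left(17 + 9 \left(-1 + 16\right)\right) = -1281976 - \left(-186 + 9 \cdot 15\right) \left(17 + 9 \cdot 15\right) = -1281976 - \left(-186 + 135\right) \left(17 + 135\right) = -1281976 - \left(-51\right) 152 = -1281976 - -7752 = -1281976 + 7752 = -1274224$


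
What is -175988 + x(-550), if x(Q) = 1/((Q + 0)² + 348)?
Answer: -53297613823/302848 ≈ -1.7599e+5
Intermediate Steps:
x(Q) = 1/(348 + Q²) (x(Q) = 1/(Q² + 348) = 1/(348 + Q²))
-175988 + x(-550) = -175988 + 1/(348 + (-550)²) = -175988 + 1/(348 + 302500) = -175988 + 1/302848 = -53297613823/302848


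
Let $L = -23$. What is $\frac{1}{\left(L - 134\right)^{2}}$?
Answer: $\frac{1}{24649} \approx 4.057 \cdot 10^{-5}$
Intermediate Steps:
$\frac{1}{\left(L - 134\right)^{2}} = \frac{1}{\left(-23 - 134\right)^{2}} = \frac{1}{\left(-157\right)^{2}} = \frac{1}{24649}$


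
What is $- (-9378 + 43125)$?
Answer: $-33747$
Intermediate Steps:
$- (-9378 + 43125) = \left(-1\right) 33747 = -33747$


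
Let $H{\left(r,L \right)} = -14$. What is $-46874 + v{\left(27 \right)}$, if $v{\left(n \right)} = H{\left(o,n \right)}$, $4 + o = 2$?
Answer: $-46888$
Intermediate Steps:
$o = -2$ ($o = -4 + 2 = -2$)
$v{\left(n \right)} = -14$
$-46874 + v{\left(27 \right)} = -46874 - 14 = -46888$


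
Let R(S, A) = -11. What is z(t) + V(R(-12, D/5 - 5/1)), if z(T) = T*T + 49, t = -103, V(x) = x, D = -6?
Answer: 10647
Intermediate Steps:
z(T) = 49 + T**2 (z(T) = T**2 + 49 = 49 + T**2)
z(t) + V(R(-12, D/5 - 5/1)) = (49 + (-103)**2) - 11 = (49 + 10609) - 11 = 10658 - 11 = 10647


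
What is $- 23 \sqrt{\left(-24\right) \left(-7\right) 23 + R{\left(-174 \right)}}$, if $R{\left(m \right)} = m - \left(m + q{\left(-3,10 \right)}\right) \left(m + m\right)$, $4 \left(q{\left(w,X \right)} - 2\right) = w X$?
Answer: $- 46 i \sqrt{14694} \approx - 5576.1 i$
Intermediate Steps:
$q{\left(w,X \right)} = 2 + \frac{X w}{4}$ ($q{\left(w,X \right)} = 2 + \frac{w X}{4} = 2 + \frac{X w}{4}$)
$R{\left(m \right)} = m - 2 m \left(- \frac{11}{2} + m\right)$ ($R{\left(m \right)} = m - \left(m + \left(2 + \frac{1}{4} \cdot 10 \left(-3\right)\right)\right) \left(m + m\right) = m - \left(m + \left(2 - \frac{15}{2}\right)\right) 2 m = m - \left(m - \frac{11}{2}\right) 2 m = m - \left(- \frac{11}{2} + m\right) 2 m = m - 2 m \left(- \frac{11}{2} + m\right)$)
$- 23 \sqrt{\left(-24\right) \left(-7\right) 23 + R{\left(-174 \right)}} = - 23 \sqrt{\left(-24\right) \left(-7\right) 23 + 2 \left(-174\right) \left(6 - -174\right)} = - 23 \sqrt{168 \cdot 23 + 2 \left(-174\right) \left(6 + 174\right)} = - 23 \sqrt{3864 + 2 \left(-174\right) 180} = - 23 \sqrt{3864 - 62640} = - 23 \sqrt{-58776} = - 23 \cdot 2 i \sqrt{14694} = - 46 i \sqrt{14694}$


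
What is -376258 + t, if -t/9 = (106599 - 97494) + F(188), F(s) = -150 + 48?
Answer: -457285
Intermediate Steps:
F(s) = -102
t = -81027 (t = -9*((106599 - 97494) - 102) = -9*(9105 - 102) = -9*9003 = -81027)
-376258 + t = -376258 - 81027 = -457285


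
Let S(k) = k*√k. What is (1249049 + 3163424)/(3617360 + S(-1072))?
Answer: 997593958205/817907830928 + 295635691*I*√67/204476957732 ≈ 1.2197 + 0.011835*I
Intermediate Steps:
S(k) = k^(3/2)
(1249049 + 3163424)/(3617360 + S(-1072)) = (1249049 + 3163424)/(3617360 + (-1072)^(3/2)) = 4412473/(3617360 - 4288*I*√67)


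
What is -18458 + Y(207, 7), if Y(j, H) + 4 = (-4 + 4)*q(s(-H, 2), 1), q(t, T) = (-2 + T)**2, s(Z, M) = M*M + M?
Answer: -18462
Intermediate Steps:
s(Z, M) = M + M**2 (s(Z, M) = M**2 + M = M + M**2)
Y(j, H) = -4 (Y(j, H) = -4 + (-4 + 4)*(-2 + 1)**2 = -4 + 0*(-1)**2 = -4 + 0*1 = -4 + 0 = -4)
-18458 + Y(207, 7) = -18458 - 4 = -18462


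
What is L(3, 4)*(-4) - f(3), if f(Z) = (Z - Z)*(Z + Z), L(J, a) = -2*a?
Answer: 32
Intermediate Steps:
f(Z) = 0 (f(Z) = 0*(2*Z) = 0)
L(3, 4)*(-4) - f(3) = -2*4*(-4) - 1*0 = -8*(-4) + 0 = 32 + 0 = 32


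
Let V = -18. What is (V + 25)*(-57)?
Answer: -399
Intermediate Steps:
(V + 25)*(-57) = (-18 + 25)*(-57) = 7*(-57) = -399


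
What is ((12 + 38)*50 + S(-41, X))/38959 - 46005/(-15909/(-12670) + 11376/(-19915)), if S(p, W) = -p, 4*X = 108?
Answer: -4307051265535627/64075984177 ≈ -67218.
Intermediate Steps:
X = 27 (X = (¼)*108 = 27)
((12 + 38)*50 + S(-41, X))/38959 - 46005/(-15909/(-12670) + 11376/(-19915)) = ((12 + 38)*50 - 1*(-41))/38959 - 46005/(-15909/(-12670) + 11376/(-19915)) = (50*50 + 41)*(1/38959) - 46005/(-15909*(-1/12670) + 11376*(-1/19915)) = (2500 + 41)*(1/38959) - 46005/(15909/12670 - 11376/19915) = 2541*(1/38959) - 46005/4934109/7209230 = 2541/38959 - 46005*7209230/4934109 = 2541/38959 - 110553542050/1644703 = -4307051265535627/64075984177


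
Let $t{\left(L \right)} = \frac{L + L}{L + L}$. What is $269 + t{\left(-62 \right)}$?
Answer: $270$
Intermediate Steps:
$t{\left(L \right)} = 1$ ($t{\left(L \right)} = \frac{2 L}{2 L} = 2 L \frac{1}{2 L} = 1$)
$269 + t{\left(-62 \right)} = 269 + 1 = 270$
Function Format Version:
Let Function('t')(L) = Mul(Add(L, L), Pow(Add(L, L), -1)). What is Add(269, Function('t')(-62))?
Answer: 270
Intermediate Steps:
Function('t')(L) = 1 (Function('t')(L) = Mul(Mul(2, L), Pow(Mul(2, L), -1)) = Mul(Mul(2, L), Mul(Rational(1, 2), Pow(L, -1))) = 1)
Add(269, Function('t')(-62)) = Add(269, 1) = 270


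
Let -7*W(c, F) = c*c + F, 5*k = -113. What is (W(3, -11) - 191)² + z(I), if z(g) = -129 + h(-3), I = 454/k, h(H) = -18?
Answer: 1775022/49 ≈ 36225.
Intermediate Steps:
k = -113/5 (k = (⅕)*(-113) = -113/5 ≈ -22.600)
W(c, F) = -F/7 - c²/7 (W(c, F) = -(c*c + F)/7 = -(c² + F)/7 = -(F + c²)/7 = -F/7 - c²/7)
I = -2270/113 (I = 454/(-113/5) = 454*(-5/113) = -2270/113 ≈ -20.089)
z(g) = -147 (z(g) = -129 - 18 = -147)
(W(3, -11) - 191)² + z(I) = ((-⅐*(-11) - ⅐*3²) - 191)² - 147 = ((11/7 - ⅐*9) - 191)² - 147 = ((11/7 - 9/7) - 191)² - 147 = (2/7 - 191)² - 147 = (-1335/7)² - 147 = 1782225/49 - 147 = 1775022/49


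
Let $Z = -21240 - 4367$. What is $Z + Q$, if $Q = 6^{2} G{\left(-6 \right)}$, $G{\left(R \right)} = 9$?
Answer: $-25283$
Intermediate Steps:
$Z = -25607$
$Q = 324$ ($Q = 6^{2} \cdot 9 = 36 \cdot 9 = 324$)
$Z + Q = -25607 + 324 = -25283$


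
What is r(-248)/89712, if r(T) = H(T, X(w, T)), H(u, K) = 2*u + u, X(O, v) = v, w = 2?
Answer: -31/3738 ≈ -0.0082932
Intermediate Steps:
H(u, K) = 3*u
r(T) = 3*T
r(-248)/89712 = (3*(-248))/89712 = -744*1/89712 = -31/3738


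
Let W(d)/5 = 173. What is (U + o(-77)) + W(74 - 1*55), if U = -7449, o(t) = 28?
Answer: -6556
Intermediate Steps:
W(d) = 865 (W(d) = 5*173 = 865)
(U + o(-77)) + W(74 - 1*55) = (-7449 + 28) + 865 = -7421 + 865 = -6556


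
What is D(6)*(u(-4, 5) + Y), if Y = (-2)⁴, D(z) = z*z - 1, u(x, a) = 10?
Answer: 910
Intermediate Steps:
D(z) = -1 + z² (D(z) = z² - 1 = -1 + z²)
Y = 16
D(6)*(u(-4, 5) + Y) = (-1 + 6²)*(10 + 16) = (-1 + 36)*26 = 35*26 = 910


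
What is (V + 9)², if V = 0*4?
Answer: 81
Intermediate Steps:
V = 0
(V + 9)² = (0 + 9)² = 9² = 81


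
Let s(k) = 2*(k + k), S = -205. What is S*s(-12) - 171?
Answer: 9669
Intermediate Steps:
s(k) = 4*k (s(k) = 2*(2*k) = 4*k)
S*s(-12) - 171 = -820*(-12) - 171 = -205*(-48) - 171 = 9840 - 171 = 9669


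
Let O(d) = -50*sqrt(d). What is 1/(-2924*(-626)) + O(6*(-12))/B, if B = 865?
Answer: 1/1830424 - 60*I*sqrt(2)/173 ≈ 5.4632e-7 - 0.49048*I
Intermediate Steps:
1/(-2924*(-626)) + O(6*(-12))/B = 1/(-2924*(-626)) - 50*6*I*sqrt(2)/865 = -1/2924*(-1/626) - 300*I*sqrt(2)*(1/865) = 1/1830424 - 300*I*sqrt(2)*(1/865) = 1/1830424 - 60*I*sqrt(2)/173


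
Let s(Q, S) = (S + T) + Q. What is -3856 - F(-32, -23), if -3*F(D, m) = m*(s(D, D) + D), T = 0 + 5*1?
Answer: -9475/3 ≈ -3158.3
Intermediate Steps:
T = 5 (T = 0 + 5 = 5)
s(Q, S) = 5 + Q + S (s(Q, S) = (S + 5) + Q = (5 + S) + Q = 5 + Q + S)
F(D, m) = -m*(5 + 3*D)/3 (F(D, m) = -m*((5 + D + D) + D)/3 = -m*((5 + 2*D) + D)/3 = -m*(5 + 3*D)/3)
-3856 - F(-32, -23) = -3856 - (-1)*(-23)*(5 + 3*(-32))/3 = -3856 - (-1)*(-23)*(5 - 96)/3 = -3856 - (-1)*(-23)*(-91)/3 = -3856 - 1*(-2093/3) = -3856 + 2093/3 = -9475/3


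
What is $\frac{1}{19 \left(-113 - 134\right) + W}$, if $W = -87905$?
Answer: $- \frac{1}{92598} \approx -1.0799 \cdot 10^{-5}$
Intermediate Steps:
$\frac{1}{19 \left(-113 - 134\right) + W} = \frac{1}{19 \left(-113 - 134\right) - 87905} = \frac{1}{19 \left(-247\right) - 87905} = \frac{1}{-4693 - 87905} = \frac{1}{-92598} = - \frac{1}{92598}$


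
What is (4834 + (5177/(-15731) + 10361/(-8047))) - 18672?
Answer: -134763114952/9737489 ≈ -13840.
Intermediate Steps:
(4834 + (5177/(-15731) + 10361/(-8047))) - 18672 = (4834 + (5177*(-1/15731) + 10361*(-1/8047))) - 18672 = (4834 + (-5177/15731 - 797/619)) - 18672 = (4834 - 15742170/9737489) - 18672 = 47055279656/9737489 - 18672 = -134763114952/9737489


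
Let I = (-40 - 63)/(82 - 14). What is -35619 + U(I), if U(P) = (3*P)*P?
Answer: -164670429/4624 ≈ -35612.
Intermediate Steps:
I = -103/68 ≈ -1.5147
U(P) = 3*P²
-35619 + U(I) = -35619 + 3*(-103/68)² = -35619 + 3*(10609/4624) = -35619 + 31827/4624 = -164670429/4624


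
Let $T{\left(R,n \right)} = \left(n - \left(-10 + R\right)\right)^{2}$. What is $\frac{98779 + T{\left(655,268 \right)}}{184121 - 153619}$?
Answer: $\frac{120454}{15251} \approx 7.8981$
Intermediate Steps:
$T{\left(R,n \right)} = \left(10 + n - R\right)^{2}$
$\frac{98779 + T{\left(655,268 \right)}}{184121 - 153619} = \frac{98779 + \left(10 + 268 - 655\right)^{2}}{184121 - 153619} = \frac{98779 + \left(10 + 268 - 655\right)^{2}}{30502} = \left(98779 + \left(-377\right)^{2}\right) \frac{1}{30502} = \left(98779 + 142129\right) \frac{1}{30502} = 240908 \cdot \frac{1}{30502} = \frac{120454}{15251}$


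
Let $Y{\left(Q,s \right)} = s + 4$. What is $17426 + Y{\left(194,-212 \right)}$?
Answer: $17218$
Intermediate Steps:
$Y{\left(Q,s \right)} = 4 + s$
$17426 + Y{\left(194,-212 \right)} = 17426 + \left(4 - 212\right) = 17426 - 208 = 17218$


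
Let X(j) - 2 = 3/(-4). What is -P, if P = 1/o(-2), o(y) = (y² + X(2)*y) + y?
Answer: 2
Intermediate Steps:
X(j) = 5/4 (X(j) = 2 + 3/(-4) = 2 + 3*(-¼) = 2 - ¾ = 5/4)
o(y) = y² + 9*y/4 (o(y) = (y² + 5*y/4) + y = y² + 9*y/4)
P = -2 (P = 1/((¼)*(-2)*(9 + 4*(-2))) = 1/((¼)*(-2)*(9 - 8)) = 1/((¼)*(-2)*1) = 1/(-½) = -2)
-P = -1*(-2) = 2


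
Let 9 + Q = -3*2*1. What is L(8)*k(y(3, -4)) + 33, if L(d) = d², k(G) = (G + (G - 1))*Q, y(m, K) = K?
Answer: 8673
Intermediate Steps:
Q = -15 (Q = -9 - 3*2*1 = -9 - 6*1 = -9 - 6 = -15)
k(G) = 15 - 30*G (k(G) = (G + (G - 1))*(-15) = (G + (-1 + G))*(-15) = (-1 + 2*G)*(-15) = 15 - 30*G)
L(8)*k(y(3, -4)) + 33 = 8²*(15 - 30*(-4)) + 33 = 64*(15 + 120) + 33 = 64*135 + 33 = 8640 + 33 = 8673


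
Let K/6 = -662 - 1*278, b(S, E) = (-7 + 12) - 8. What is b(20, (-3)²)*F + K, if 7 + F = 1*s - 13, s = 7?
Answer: -5601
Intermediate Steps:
F = -13 (F = -7 + (1*7 - 13) = -7 + (7 - 13) = -7 - 6 = -13)
b(S, E) = -3 (b(S, E) = 5 - 8 = -3)
K = -5640 (K = 6*(-662 - 1*278) = 6*(-662 - 278) = 6*(-940) = -5640)
b(20, (-3)²)*F + K = -3*(-13) - 5640 = 39 - 5640 = -5601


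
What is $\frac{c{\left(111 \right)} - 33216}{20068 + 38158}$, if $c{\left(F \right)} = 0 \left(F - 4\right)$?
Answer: $- \frac{16608}{29113} \approx -0.57047$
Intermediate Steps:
$c{\left(F \right)} = 0$ ($c{\left(F \right)} = 0 \left(-4 + F\right) = 0$)
$\frac{c{\left(111 \right)} - 33216}{20068 + 38158} = \frac{0 - 33216}{20068 + 38158} = - \frac{33216}{58226} = \left(-33216\right) \frac{1}{58226} = - \frac{16608}{29113}$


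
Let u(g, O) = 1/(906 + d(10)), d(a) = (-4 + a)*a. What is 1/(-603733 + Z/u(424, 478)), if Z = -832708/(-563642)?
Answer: -281821/169742439829 ≈ -1.6603e-6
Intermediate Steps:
d(a) = a*(-4 + a)
u(g, O) = 1/966 (u(g, O) = 1/(906 + 10*(-4 + 10)) = 1/(906 + 10*6) = 1/(906 + 60) = 1/966)
Z = 416354/281821 (Z = -832708*(-1/563642) = 416354/281821 ≈ 1.4774)
1/(-603733 + Z/u(424, 478)) = 1/(-603733 + 416354/(281821*(1/966))) = 1/(-603733 + (416354/281821)*966) = 1/(-603733 + 402197964/281821) = 1/(-169742439829/281821) = -281821/169742439829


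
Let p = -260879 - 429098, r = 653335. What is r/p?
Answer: -653335/689977 ≈ -0.94689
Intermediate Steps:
p = -689977
r/p = 653335/(-689977) = 653335*(-1/689977) = -653335/689977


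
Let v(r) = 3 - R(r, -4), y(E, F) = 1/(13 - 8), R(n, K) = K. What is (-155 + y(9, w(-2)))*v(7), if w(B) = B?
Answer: -5418/5 ≈ -1083.6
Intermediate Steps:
y(E, F) = ⅕ (y(E, F) = 1/5 = ⅕)
v(r) = 7 (v(r) = 3 - 1*(-4) = 3 + 4 = 7)
(-155 + y(9, w(-2)))*v(7) = (-155 + ⅕)*7 = -774/5*7 = -5418/5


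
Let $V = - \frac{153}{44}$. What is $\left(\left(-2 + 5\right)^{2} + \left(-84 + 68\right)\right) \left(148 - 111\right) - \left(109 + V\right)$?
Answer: $- \frac{16039}{44} \approx -364.52$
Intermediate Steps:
$V = - \frac{153}{44}$ ($V = \left(-153\right) \frac{1}{44} = - \frac{153}{44} \approx -3.4773$)
$\left(\left(-2 + 5\right)^{2} + \left(-84 + 68\right)\right) \left(148 - 111\right) - \left(109 + V\right) = \left(\left(-2 + 5\right)^{2} + \left(-84 + 68\right)\right) \left(148 - 111\right) - \left(109 - \frac{153}{44}\right) = \left(3^{2} - 16\right) 37 - \frac{4643}{44} = \left(9 - 16\right) 37 - \frac{4643}{44} = \left(-7\right) 37 - \frac{4643}{44} = -259 - \frac{4643}{44} = - \frac{16039}{44}$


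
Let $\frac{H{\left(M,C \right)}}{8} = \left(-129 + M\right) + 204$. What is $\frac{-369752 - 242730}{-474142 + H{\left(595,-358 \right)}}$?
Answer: $\frac{306241}{234391} \approx 1.3065$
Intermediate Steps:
$H{\left(M,C \right)} = 600 + 8 M$ ($H{\left(M,C \right)} = 8 \left(\left(-129 + M\right) + 204\right) = 8 \left(75 + M\right) = 600 + 8 M$)
$\frac{-369752 - 242730}{-474142 + H{\left(595,-358 \right)}} = \frac{-369752 - 242730}{-474142 + \left(600 + 8 \cdot 595\right)} = - \frac{612482}{-474142 + \left(600 + 4760\right)} = - \frac{612482}{-474142 + 5360} = - \frac{612482}{-468782} = \left(-612482\right) \left(- \frac{1}{468782}\right) = \frac{306241}{234391}$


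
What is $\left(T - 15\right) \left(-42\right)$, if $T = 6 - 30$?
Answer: $1638$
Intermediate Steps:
$T = -24$ ($T = 6 - 30 = -24$)
$\left(T - 15\right) \left(-42\right) = \left(-24 - 15\right) \left(-42\right) = \left(-39\right) \left(-42\right) = 1638$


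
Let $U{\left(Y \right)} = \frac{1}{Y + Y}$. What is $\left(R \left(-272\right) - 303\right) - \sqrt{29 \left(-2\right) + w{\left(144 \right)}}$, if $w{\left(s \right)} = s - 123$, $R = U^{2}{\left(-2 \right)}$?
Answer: $-320 - i \sqrt{37} \approx -320.0 - 6.0828 i$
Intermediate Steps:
$U{\left(Y \right)} = \frac{1}{2 Y}$
$R = \frac{1}{16}$ ($R = \left(\frac{1}{2 \left(-2\right)}\right)^{2} = \left(\frac{1}{2} \left(- \frac{1}{2}\right)\right)^{2} = \left(- \frac{1}{4}\right)^{2} = \frac{1}{16} \approx 0.0625$)
$w{\left(s \right)} = -123 + s$
$\left(R \left(-272\right) - 303\right) - \sqrt{29 \left(-2\right) + w{\left(144 \right)}} = \left(\frac{1}{16} \left(-272\right) - 303\right) - \sqrt{29 \left(-2\right) + \left(-123 + 144\right)} = \left(-17 - 303\right) - \sqrt{-58 + 21} = -320 - \sqrt{-37} = -320 - i \sqrt{37}$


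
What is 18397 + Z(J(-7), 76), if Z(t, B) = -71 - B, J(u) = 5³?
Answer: 18250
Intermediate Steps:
J(u) = 125
18397 + Z(J(-7), 76) = 18397 + (-71 - 1*76) = 18397 + (-71 - 76) = 18397 - 147 = 18250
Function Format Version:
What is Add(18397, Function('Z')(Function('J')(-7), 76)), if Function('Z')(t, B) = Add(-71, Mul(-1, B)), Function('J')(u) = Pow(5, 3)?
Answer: 18250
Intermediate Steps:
Function('J')(u) = 125
Add(18397, Function('Z')(Function('J')(-7), 76)) = Add(18397, Add(-71, Mul(-1, 76))) = Add(18397, Add(-71, -76)) = Add(18397, -147) = 18250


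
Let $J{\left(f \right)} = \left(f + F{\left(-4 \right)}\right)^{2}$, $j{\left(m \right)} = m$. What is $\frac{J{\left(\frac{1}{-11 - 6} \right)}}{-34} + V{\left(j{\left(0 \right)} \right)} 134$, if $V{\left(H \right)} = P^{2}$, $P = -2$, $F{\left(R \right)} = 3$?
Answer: $\frac{2632118}{4913} \approx 535.75$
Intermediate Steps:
$J{\left(f \right)} = \left(3 + f\right)^{2}$ ($J{\left(f \right)} = \left(f + 3\right)^{2} = \left(3 + f\right)^{2}$)
$V{\left(H \right)} = 4$ ($V{\left(H \right)} = \left(-2\right)^{2} = 4$)
$\frac{J{\left(\frac{1}{-11 - 6} \right)}}{-34} + V{\left(j{\left(0 \right)} \right)} 134 = \frac{\left(3 + \frac{1}{-11 - 6}\right)^{2}}{-34} + 4 \cdot 134 = \left(3 + \frac{1}{-17}\right)^{2} \left(- \frac{1}{34}\right) + 536 = \left(3 - \frac{1}{17}\right)^{2} \left(- \frac{1}{34}\right) + 536 = \left(\frac{50}{17}\right)^{2} \left(- \frac{1}{34}\right) + 536 = \frac{2500}{289} \left(- \frac{1}{34}\right) + 536 = - \frac{1250}{4913} + 536 = \frac{2632118}{4913}$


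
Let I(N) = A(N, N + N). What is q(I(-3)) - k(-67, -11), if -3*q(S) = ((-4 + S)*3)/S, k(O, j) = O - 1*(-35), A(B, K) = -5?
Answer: 151/5 ≈ 30.200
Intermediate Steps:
I(N) = -5
k(O, j) = 35 + O (k(O, j) = O + 35 = 35 + O)
q(S) = -(-12 + 3*S)/(3*S) (q(S) = -(-4 + S)*3/(3*S) = -(-12 + 3*S)/(3*S))
q(I(-3)) - k(-67, -11) = (4 - 1*(-5))/(-5) - (35 - 67) = -(4 + 5)/5 - 1*(-32) = -⅕*9 + 32 = -9/5 + 32 = 151/5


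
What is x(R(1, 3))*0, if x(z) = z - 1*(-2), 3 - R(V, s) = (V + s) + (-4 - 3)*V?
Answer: 0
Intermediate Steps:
R(V, s) = 3 - s + 6*V (R(V, s) = 3 - ((V + s) + (-4 - 3)*V) = 3 - ((V + s) - 7*V) = 3 - (s - 6*V) = 3 + (-s + 6*V) = 3 - s + 6*V)
x(z) = 2 + z (x(z) = z + 2 = 2 + z)
x(R(1, 3))*0 = (2 + (3 - 1*3 + 6*1))*0 = (2 + (3 - 3 + 6))*0 = (2 + 6)*0 = 8*0 = 0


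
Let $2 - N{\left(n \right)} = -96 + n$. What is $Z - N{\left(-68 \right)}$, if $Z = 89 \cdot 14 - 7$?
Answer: $1073$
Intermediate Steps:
$N{\left(n \right)} = 98 - n$ ($N{\left(n \right)} = 2 - \left(-96 + n\right) = 98 - n$)
$Z = 1239$ ($Z = 1246 - 7 = 1239$)
$Z - N{\left(-68 \right)} = 1239 - \left(98 - -68\right) = 1239 - \left(98 + 68\right) = 1239 - 166 = 1073$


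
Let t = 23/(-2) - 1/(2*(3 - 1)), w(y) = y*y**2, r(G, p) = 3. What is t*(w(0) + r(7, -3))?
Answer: -141/4 ≈ -35.250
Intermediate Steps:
w(y) = y**3
t = -47/4 (t = 23*(-1/2) - 1/(2*2) = -23/2 - 1/4 = -47/4 ≈ -11.750)
t*(w(0) + r(7, -3)) = -47*(0**3 + 3)/4 = -47*(0 + 3)/4 = -47/4*3 = -141/4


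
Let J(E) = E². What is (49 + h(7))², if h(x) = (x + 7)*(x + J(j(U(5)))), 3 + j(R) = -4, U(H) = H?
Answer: 693889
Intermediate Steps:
j(R) = -7 (j(R) = -3 - 4 = -7)
h(x) = (7 + x)*(49 + x) (h(x) = (x + 7)*(x + (-7)²) = (7 + x)*(x + 49) = (7 + x)*(49 + x))
(49 + h(7))² = (49 + (343 + 7² + 56*7))² = (49 + (343 + 49 + 392))² = (49 + 784)² = 833² = 693889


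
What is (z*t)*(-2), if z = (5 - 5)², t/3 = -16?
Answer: 0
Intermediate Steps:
t = -48 (t = 3*(-16) = -48)
z = 0 (z = 0² = 0)
(z*t)*(-2) = (0*(-48))*(-2) = 0*(-2) = 0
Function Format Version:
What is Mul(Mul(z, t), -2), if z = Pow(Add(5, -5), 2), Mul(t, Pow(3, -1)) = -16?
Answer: 0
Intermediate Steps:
t = -48 (t = Mul(3, -16) = -48)
z = 0 (z = Pow(0, 2) = 0)
Mul(Mul(z, t), -2) = Mul(Mul(0, -48), -2) = Mul(0, -2) = 0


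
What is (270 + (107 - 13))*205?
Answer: 74620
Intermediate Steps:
(270 + (107 - 13))*205 = (270 + 94)*205 = 364*205 = 74620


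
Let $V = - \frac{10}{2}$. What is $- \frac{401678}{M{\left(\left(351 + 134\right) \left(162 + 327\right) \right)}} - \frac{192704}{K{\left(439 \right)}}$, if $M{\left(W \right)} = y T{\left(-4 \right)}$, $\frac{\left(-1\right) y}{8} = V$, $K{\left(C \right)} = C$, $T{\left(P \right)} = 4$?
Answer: $- \frac{103584641}{35120} \approx -2949.4$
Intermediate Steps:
$V = -5$ ($V = \left(-10\right) \frac{1}{2} = -5$)
$y = 40$ ($y = \left(-8\right) \left(-5\right) = 40$)
$M{\left(W \right)} = 160$ ($M{\left(W \right)} = 40 \cdot 4 = 160$)
$- \frac{401678}{M{\left(\left(351 + 134\right) \left(162 + 327\right) \right)}} - \frac{192704}{K{\left(439 \right)}} = - \frac{401678}{160} - \frac{192704}{439} = \left(-401678\right) \frac{1}{160} - \frac{192704}{439} = - \frac{200839}{80} - \frac{192704}{439} = - \frac{103584641}{35120}$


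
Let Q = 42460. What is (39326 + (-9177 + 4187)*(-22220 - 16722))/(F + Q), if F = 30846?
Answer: 97179953/36653 ≈ 2651.4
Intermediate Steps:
(39326 + (-9177 + 4187)*(-22220 - 16722))/(F + Q) = (39326 + (-9177 + 4187)*(-22220 - 16722))/(30846 + 42460) = (39326 - 4990*(-38942))/73306 = (39326 + 194320580)*(1/73306) = 194359906*(1/73306) = 97179953/36653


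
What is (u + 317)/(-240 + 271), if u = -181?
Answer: 136/31 ≈ 4.3871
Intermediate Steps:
(u + 317)/(-240 + 271) = (-181 + 317)/(-240 + 271) = 136/31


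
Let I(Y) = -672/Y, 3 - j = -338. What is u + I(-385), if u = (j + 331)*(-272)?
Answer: -10053024/55 ≈ -1.8278e+5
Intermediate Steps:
j = 341 (j = 3 - 1*(-338) = 3 + 338 = 341)
u = -182784 (u = (341 + 331)*(-272) = 672*(-272) = -182784)
u + I(-385) = -182784 - 672/(-385) = -182784 - 672*(-1/385) = -182784 + 96/55 = -10053024/55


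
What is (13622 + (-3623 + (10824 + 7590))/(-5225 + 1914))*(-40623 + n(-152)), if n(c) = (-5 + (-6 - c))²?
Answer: -133601151006/473 ≈ -2.8246e+8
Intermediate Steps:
n(c) = (-11 - c)²
(13622 + (-3623 + (10824 + 7590))/(-5225 + 1914))*(-40623 + n(-152)) = (13622 + (-3623 + (10824 + 7590))/(-5225 + 1914))*(-40623 + (11 - 152)²) = (13622 + (-3623 + 18414)/(-3311))*(-40623 + (-141)²) = (13622 + 14791*(-1/3311))*(-40623 + 19881) = (13622 - 2113/473)*(-20742) = (6441093/473)*(-20742) = -133601151006/473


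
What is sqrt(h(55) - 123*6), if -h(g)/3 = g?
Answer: I*sqrt(903) ≈ 30.05*I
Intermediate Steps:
h(g) = -3*g
sqrt(h(55) - 123*6) = sqrt(-3*55 - 123*6) = sqrt(-165 - 738) = sqrt(-903) = I*sqrt(903)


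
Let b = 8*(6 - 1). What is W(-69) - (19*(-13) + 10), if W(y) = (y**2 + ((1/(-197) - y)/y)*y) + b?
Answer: 1006078/197 ≈ 5107.0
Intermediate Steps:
b = 40 (b = 8*5 = 40)
W(y) = 7879/197 + y**2 - y (W(y) = (y**2 + ((1/(-197) - y)/y)*y) + 40 = (y**2 + ((-1/197 - y)/y)*y) + 40 = (y**2 + (-1/197 - y)) + 40 = (-1/197 + y**2 - y) + 40 = 7879/197 + y**2 - y)
W(-69) - (19*(-13) + 10) = (7879/197 + (-69)**2 - 1*(-69)) - (19*(-13) + 10) = (7879/197 + 4761 + 69) - (-247 + 10) = 959389/197 - 1*(-237) = 959389/197 + 237 = 1006078/197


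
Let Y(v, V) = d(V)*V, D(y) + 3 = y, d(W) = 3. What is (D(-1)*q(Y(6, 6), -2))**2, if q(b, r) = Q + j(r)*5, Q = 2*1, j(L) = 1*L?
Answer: 1024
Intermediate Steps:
D(y) = -3 + y
j(L) = L
Q = 2
Y(v, V) = 3*V
q(b, r) = 2 + 5*r (q(b, r) = 2 + r*5 = 2 + 5*r)
(D(-1)*q(Y(6, 6), -2))**2 = ((-3 - 1)*(2 + 5*(-2)))**2 = (-4*(2 - 10))**2 = (-4*(-8))**2 = 32**2 = 1024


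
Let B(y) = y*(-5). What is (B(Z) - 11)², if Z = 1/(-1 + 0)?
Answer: 36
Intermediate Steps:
Z = -1 (Z = 1/(-1) = -1)
B(y) = -5*y
(B(Z) - 11)² = (-5*(-1) - 11)² = (5 - 11)² = (-6)² = 36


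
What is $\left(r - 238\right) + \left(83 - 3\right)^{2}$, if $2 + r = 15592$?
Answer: $21752$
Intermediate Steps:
$r = 15590$ ($r = -2 + 15592 = 15590$)
$\left(r - 238\right) + \left(83 - 3\right)^{2} = \left(15590 - 238\right) + \left(83 - 3\right)^{2} = 15352 + 80^{2} = 15352 + 6400 = 21752$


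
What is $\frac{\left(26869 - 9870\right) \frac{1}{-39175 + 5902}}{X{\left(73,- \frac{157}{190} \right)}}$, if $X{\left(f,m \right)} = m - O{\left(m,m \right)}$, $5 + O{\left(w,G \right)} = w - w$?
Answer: $- \frac{3229810}{26385489} \approx -0.12241$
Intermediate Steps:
$O{\left(w,G \right)} = -5$ ($O{\left(w,G \right)} = -5 + \left(w - w\right) = -5 + 0 = -5$)
$X{\left(f,m \right)} = 5 + m$ ($X{\left(f,m \right)} = m - -5 = m + 5 = 5 + m$)
$\frac{\left(26869 - 9870\right) \frac{1}{-39175 + 5902}}{X{\left(73,- \frac{157}{190} \right)}} = \frac{\left(26869 - 9870\right) \frac{1}{-39175 + 5902}}{5 - \frac{157}{190}} = \frac{16999 \frac{1}{-33273}}{5 - \frac{157}{190}} = \frac{16999 \left(- \frac{1}{33273}\right)}{5 - \frac{157}{190}} = - \frac{16999}{33273 \cdot \frac{793}{190}} = \left(- \frac{16999}{33273}\right) \frac{190}{793} = - \frac{3229810}{26385489}$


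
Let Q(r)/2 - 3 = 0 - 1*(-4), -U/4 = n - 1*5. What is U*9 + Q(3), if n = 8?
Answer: -94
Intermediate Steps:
U = -12 (U = -4*(8 - 1*5) = -4*(8 - 5) = -4*3 = -12)
Q(r) = 14 (Q(r) = 6 + 2*(0 - 1*(-4)) = 6 + 2*(0 + 4) = 6 + 2*4 = 6 + 8 = 14)
U*9 + Q(3) = -12*9 + 14 = -108 + 14 = -94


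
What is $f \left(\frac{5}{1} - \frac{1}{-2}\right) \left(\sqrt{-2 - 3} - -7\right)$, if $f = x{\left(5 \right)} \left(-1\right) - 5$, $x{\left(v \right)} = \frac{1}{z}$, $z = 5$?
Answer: $- \frac{1001}{5} - \frac{143 i \sqrt{5}}{5} \approx -200.2 - 63.952 i$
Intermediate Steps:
$x{\left(v \right)} = \frac{1}{5}$
$f = - \frac{26}{5}$ ($f = \frac{1}{5} \left(-1\right) - 5 = - \frac{1}{5} - 5 = - \frac{26}{5} \approx -5.2$)
$f \left(\frac{5}{1} - \frac{1}{-2}\right) \left(\sqrt{-2 - 3} - -7\right) = - \frac{26 \left(\frac{5}{1} - \frac{1}{-2}\right)}{5} \left(\sqrt{-2 - 3} - -7\right) = - \frac{26 \left(5 \cdot 1 - - \frac{1}{2}\right)}{5} \left(\sqrt{-5} + 7\right) = - \frac{26 \left(5 + \frac{1}{2}\right)}{5} \left(i \sqrt{5} + 7\right) = \left(- \frac{26}{5}\right) \frac{11}{2} \left(7 + i \sqrt{5}\right) = - \frac{143 \left(7 + i \sqrt{5}\right)}{5} = - \frac{1001}{5} - \frac{143 i \sqrt{5}}{5}$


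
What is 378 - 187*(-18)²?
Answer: -60210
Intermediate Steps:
378 - 187*(-18)² = 378 - 187*324 = 378 - 60588 = -60210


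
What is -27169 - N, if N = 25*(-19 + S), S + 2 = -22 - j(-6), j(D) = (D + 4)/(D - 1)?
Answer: -182608/7 ≈ -26087.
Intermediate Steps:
j(D) = (4 + D)/(-1 + D)
S = -170/7 (S = -2 + (-22 - (4 - 6)/(-1 - 6)) = -2 + (-22 - (-2)/(-7)) = -2 + (-22 - (-1)*(-2)/7) = -2 + (-22 - 1*2/7) = -2 + (-22 - 2/7) = -2 - 156/7 = -170/7 ≈ -24.286)
N = -7575/7 (N = 25*(-19 - 170/7) = 25*(-303/7) = -7575/7 ≈ -1082.1)
-27169 - N = -27169 - 1*(-7575/7) = -27169 + 7575/7 = -182608/7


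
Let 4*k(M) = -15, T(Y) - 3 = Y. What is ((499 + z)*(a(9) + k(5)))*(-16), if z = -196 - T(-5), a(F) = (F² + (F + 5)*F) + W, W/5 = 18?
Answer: -1431060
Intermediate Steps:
T(Y) = 3 + Y
W = 90 (W = 5*18 = 90)
k(M) = -15/4 (k(M) = (¼)*(-15) = -15/4)
a(F) = 90 + F² + F*(5 + F) (a(F) = (F² + (F + 5)*F) + 90 = (F² + (5 + F)*F) + 90 = (F² + F*(5 + F)) + 90 = 90 + F² + F*(5 + F))
z = -194 (z = -196 - (3 - 5) = -196 - 1*(-2) = -196 + 2 = -194)
((499 + z)*(a(9) + k(5)))*(-16) = ((499 - 194)*((90 + 2*9² + 5*9) - 15/4))*(-16) = (305*((90 + 2*81 + 45) - 15/4))*(-16) = (305*((90 + 162 + 45) - 15/4))*(-16) = (305*(297 - 15/4))*(-16) = (305*(1173/4))*(-16) = (357765/4)*(-16) = -1431060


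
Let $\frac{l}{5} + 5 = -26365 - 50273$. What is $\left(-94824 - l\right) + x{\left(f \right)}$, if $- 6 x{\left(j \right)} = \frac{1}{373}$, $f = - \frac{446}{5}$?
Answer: $\frac{645419057}{2238} \approx 2.8839 \cdot 10^{5}$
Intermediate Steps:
$f = - \frac{446}{5}$ ($f = \left(-446\right) \frac{1}{5} = - \frac{446}{5} \approx -89.2$)
$x{\left(j \right)} = - \frac{1}{2238}$ ($x{\left(j \right)} = - \frac{1}{6 \cdot 373} = \left(- \frac{1}{6}\right) \frac{1}{373} = - \frac{1}{2238}$)
$l = -383215$ ($l = -25 + 5 \left(-26365 - 50273\right) = -25 + 5 \left(-76638\right) = -25 - 383190 = -383215$)
$\left(-94824 - l\right) + x{\left(f \right)} = \left(-94824 - -383215\right) - \frac{1}{2238} = \left(-94824 + 383215\right) - \frac{1}{2238} = 288391 - \frac{1}{2238} = \frac{645419057}{2238}$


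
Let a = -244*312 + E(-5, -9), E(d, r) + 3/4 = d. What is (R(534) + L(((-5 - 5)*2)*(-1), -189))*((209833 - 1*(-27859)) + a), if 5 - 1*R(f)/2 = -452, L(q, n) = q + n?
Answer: 481443585/4 ≈ 1.2036e+8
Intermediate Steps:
L(q, n) = n + q
R(f) = 914 (R(f) = 10 - 2*(-452) = 10 + 904 = 914)
E(d, r) = -3/4 + d
a = -304535/4 (a = -244*312 + (-3/4 - 5) = -76128 - 23/4 = -304535/4 ≈ -76134.)
(R(534) + L(((-5 - 5)*2)*(-1), -189))*((209833 - 1*(-27859)) + a) = (914 + (-189 + ((-5 - 5)*2)*(-1)))*((209833 - 1*(-27859)) - 304535/4) = (914 + (-189 - 10*2*(-1)))*((209833 + 27859) - 304535/4) = (914 + (-189 - 20*(-1)))*(237692 - 304535/4) = (914 + (-189 + 20))*(646233/4) = (914 - 169)*(646233/4) = 745*(646233/4) = 481443585/4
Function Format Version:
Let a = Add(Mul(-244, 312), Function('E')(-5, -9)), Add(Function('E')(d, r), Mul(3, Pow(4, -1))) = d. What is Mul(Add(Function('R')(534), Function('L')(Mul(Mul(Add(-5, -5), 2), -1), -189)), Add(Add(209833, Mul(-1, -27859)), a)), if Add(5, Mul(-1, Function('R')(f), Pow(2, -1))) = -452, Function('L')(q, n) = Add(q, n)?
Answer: Rational(481443585, 4) ≈ 1.2036e+8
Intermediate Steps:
Function('L')(q, n) = Add(n, q)
Function('R')(f) = 914 (Function('R')(f) = Add(10, Mul(-2, -452)) = Add(10, 904) = 914)
Function('E')(d, r) = Add(Rational(-3, 4), d)
a = Rational(-304535, 4) (a = Add(Mul(-244, 312), Add(Rational(-3, 4), -5)) = Add(-76128, Rational(-23, 4)) = Rational(-304535, 4) ≈ -76134.)
Mul(Add(Function('R')(534), Function('L')(Mul(Mul(Add(-5, -5), 2), -1), -189)), Add(Add(209833, Mul(-1, -27859)), a)) = Mul(Add(914, Add(-189, Mul(Mul(Add(-5, -5), 2), -1))), Add(Add(209833, Mul(-1, -27859)), Rational(-304535, 4))) = Mul(Add(914, Add(-189, Mul(Mul(-10, 2), -1))), Add(Add(209833, 27859), Rational(-304535, 4))) = Mul(Add(914, Add(-189, Mul(-20, -1))), Add(237692, Rational(-304535, 4))) = Mul(Add(914, Add(-189, 20)), Rational(646233, 4)) = Mul(Add(914, -169), Rational(646233, 4)) = Mul(745, Rational(646233, 4)) = Rational(481443585, 4)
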